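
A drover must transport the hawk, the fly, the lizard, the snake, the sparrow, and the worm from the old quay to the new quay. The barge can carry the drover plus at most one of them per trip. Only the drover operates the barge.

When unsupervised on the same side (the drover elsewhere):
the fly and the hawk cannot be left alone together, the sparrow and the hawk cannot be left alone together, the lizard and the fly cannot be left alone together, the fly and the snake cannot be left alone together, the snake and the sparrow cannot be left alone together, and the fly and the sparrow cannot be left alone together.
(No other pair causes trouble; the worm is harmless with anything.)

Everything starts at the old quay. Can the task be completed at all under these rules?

No

Whatever the first load, the items left behind include a forbidden pair without the drover. No opening move is safe, so no plan exists.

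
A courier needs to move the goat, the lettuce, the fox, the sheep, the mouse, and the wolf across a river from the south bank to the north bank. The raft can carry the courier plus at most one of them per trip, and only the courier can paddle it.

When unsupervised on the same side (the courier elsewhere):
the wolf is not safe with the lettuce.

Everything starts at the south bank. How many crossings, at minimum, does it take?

11

Counting alone: the courier can take at most 1 across per trip to the north bank, so moving all 6 needs at least 6 loaded trips out, with a return between consecutive ones — at least 11 crossings.
The plan below uses exactly 11 crossings, so it is optimal:
1. Courier goes to the north bank with the lettuce.  [the south bank: the fox, the goat, the mouse, the sheep, the wolf | the north bank: the lettuce]
2. Courier goes back to the south bank alone.  [the south bank: the fox, the goat, the mouse, the sheep, the wolf | the north bank: the lettuce]
3. Courier goes to the north bank with the goat.  [the south bank: the fox, the mouse, the sheep, the wolf | the north bank: the goat, the lettuce]
4. Courier goes back to the south bank alone.  [the south bank: the fox, the mouse, the sheep, the wolf | the north bank: the goat, the lettuce]
5. Courier goes to the north bank with the fox.  [the south bank: the mouse, the sheep, the wolf | the north bank: the fox, the goat, the lettuce]
6. Courier goes back to the south bank alone.  [the south bank: the mouse, the sheep, the wolf | the north bank: the fox, the goat, the lettuce]
7. Courier goes to the north bank with the sheep.  [the south bank: the mouse, the wolf | the north bank: the fox, the goat, the lettuce, the sheep]
8. Courier goes back to the south bank alone.  [the south bank: the mouse, the wolf | the north bank: the fox, the goat, the lettuce, the sheep]
9. Courier goes to the north bank with the mouse.  [the south bank: the wolf | the north bank: the fox, the goat, the lettuce, the mouse, the sheep]
10. Courier goes back to the south bank alone.  [the south bank: the wolf | the north bank: the fox, the goat, the lettuce, the mouse, the sheep]
11. Courier goes to the north bank with the wolf.  [the south bank: — | the north bank: the fox, the goat, the lettuce, the mouse, the sheep, the wolf]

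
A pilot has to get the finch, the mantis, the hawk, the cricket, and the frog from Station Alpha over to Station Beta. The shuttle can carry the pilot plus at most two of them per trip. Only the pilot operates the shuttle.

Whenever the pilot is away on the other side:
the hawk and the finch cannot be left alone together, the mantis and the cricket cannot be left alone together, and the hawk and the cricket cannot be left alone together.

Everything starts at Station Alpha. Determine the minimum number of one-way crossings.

5

Counting alone: the pilot can take at most 2 across per trip to Station Beta, so moving all 5 needs at least 3 loaded trips out, with a return between consecutive ones — at least 5 crossings.
The plan below uses exactly 5 crossings, so it is optimal:
1. Pilot goes to Station Beta with the cricket and the finch.  [Station Alpha: the frog, the hawk, the mantis | Station Beta: the cricket, the finch]
2. Pilot goes back to Station Alpha alone.  [Station Alpha: the frog, the hawk, the mantis | Station Beta: the cricket, the finch]
3. Pilot goes to Station Beta with the frog.  [Station Alpha: the hawk, the mantis | Station Beta: the cricket, the finch, the frog]
4. Pilot goes back to Station Alpha alone.  [Station Alpha: the hawk, the mantis | Station Beta: the cricket, the finch, the frog]
5. Pilot goes to Station Beta with the hawk and the mantis.  [Station Alpha: — | Station Beta: the cricket, the finch, the frog, the hawk, the mantis]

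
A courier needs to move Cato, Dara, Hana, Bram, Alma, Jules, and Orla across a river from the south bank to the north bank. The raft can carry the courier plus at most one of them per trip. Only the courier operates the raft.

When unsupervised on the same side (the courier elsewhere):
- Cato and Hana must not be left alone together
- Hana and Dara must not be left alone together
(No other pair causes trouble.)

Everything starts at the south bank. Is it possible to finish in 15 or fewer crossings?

Yes

Yes — this plan uses 15 crossings (≤ 15):
1. Courier goes to the north bank with Hana.
2. Courier goes back to the south bank alone.
3. Courier goes to the north bank with Cato.
4. Courier goes back to the south bank with Hana.
5. Courier goes to the north bank with Dara.
6. Courier goes back to the south bank alone.
7. Courier goes to the north bank with Bram.
8. Courier goes back to the south bank alone.
9. Courier goes to the north bank with Alma.
10. Courier goes back to the south bank alone.
11. Courier goes to the north bank with Jules.
12. Courier goes back to the south bank alone.
13. Courier goes to the north bank with Orla.
14. Courier goes back to the south bank alone.
15. Courier goes to the north bank with Hana.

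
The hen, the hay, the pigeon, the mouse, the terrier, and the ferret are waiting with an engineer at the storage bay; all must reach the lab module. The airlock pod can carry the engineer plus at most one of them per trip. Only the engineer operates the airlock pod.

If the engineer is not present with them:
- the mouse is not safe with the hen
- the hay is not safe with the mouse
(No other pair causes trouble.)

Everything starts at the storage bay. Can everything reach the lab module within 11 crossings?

Counting alone: the engineer can take at most 1 across per trip to the lab module, so moving all 6 needs at least 6 loaded trips out, with a return between consecutive ones — at least 11 crossings.
The safety rule pushes this higher. Following every safe sequence of crossings, the most of the 6 that can be at the lab module as the airlock pod arrives there on crossing 11 is 5 — never all 6.
So the move cannot be finished within 11 crossings. (The shortest complete plan takes 13:)
1. Engineer goes to the lab module with the mouse.  [the storage bay: the ferret, the hay, the hen, the pigeon, the terrier | the lab module: the mouse]
2. Engineer goes back to the storage bay alone.  [the storage bay: the ferret, the hay, the hen, the pigeon, the terrier | the lab module: the mouse]
3. Engineer goes to the lab module with the hen.  [the storage bay: the ferret, the hay, the pigeon, the terrier | the lab module: the hen, the mouse]
4. Engineer goes back to the storage bay with the mouse.  [the storage bay: the ferret, the hay, the mouse, the pigeon, the terrier | the lab module: the hen]
5. Engineer goes to the lab module with the hay.  [the storage bay: the ferret, the mouse, the pigeon, the terrier | the lab module: the hay, the hen]
6. Engineer goes back to the storage bay alone.  [the storage bay: the ferret, the mouse, the pigeon, the terrier | the lab module: the hay, the hen]
7. Engineer goes to the lab module with the pigeon.  [the storage bay: the ferret, the mouse, the terrier | the lab module: the hay, the hen, the pigeon]
8. Engineer goes back to the storage bay alone.  [the storage bay: the ferret, the mouse, the terrier | the lab module: the hay, the hen, the pigeon]
9. Engineer goes to the lab module with the terrier.  [the storage bay: the ferret, the mouse | the lab module: the hay, the hen, the pigeon, the terrier]
10. Engineer goes back to the storage bay alone.  [the storage bay: the ferret, the mouse | the lab module: the hay, the hen, the pigeon, the terrier]
11. Engineer goes to the lab module with the ferret.  [the storage bay: the mouse | the lab module: the ferret, the hay, the hen, the pigeon, the terrier]
12. Engineer goes back to the storage bay alone.  [the storage bay: the mouse | the lab module: the ferret, the hay, the hen, the pigeon, the terrier]
13. Engineer goes to the lab module with the mouse.  [the storage bay: — | the lab module: the ferret, the hay, the hen, the mouse, the pigeon, the terrier]

No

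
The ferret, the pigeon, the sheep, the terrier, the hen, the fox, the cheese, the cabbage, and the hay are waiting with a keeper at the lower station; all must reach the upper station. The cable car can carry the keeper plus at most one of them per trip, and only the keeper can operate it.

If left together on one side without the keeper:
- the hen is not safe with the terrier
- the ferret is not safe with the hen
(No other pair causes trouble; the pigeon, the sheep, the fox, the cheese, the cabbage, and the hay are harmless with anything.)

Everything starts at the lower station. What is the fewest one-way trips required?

19

Counting alone: the keeper can take at most 1 across per trip to the upper station, so moving all 9 needs at least 9 loaded trips out, with a return between consecutive ones — at least 17 crossings.
The safety rule pushes this higher. Following every safe sequence of crossings, the most of the 9 that can be at the upper station as the cable car arrives there on crossing 17 is 8 — never all 9.
So no plan with fewer than 19 crossings exists, and this one achieves 19:
1. Keeper goes to the upper station with the hen.  [the lower station: the cabbage, the cheese, the ferret, the fox, the hay, the pigeon, the sheep, the terrier | the upper station: the hen]
2. Keeper goes back to the lower station alone.  [the lower station: the cabbage, the cheese, the ferret, the fox, the hay, the pigeon, the sheep, the terrier | the upper station: the hen]
3. Keeper goes to the upper station with the ferret.  [the lower station: the cabbage, the cheese, the fox, the hay, the pigeon, the sheep, the terrier | the upper station: the ferret, the hen]
4. Keeper goes back to the lower station with the hen.  [the lower station: the cabbage, the cheese, the fox, the hay, the hen, the pigeon, the sheep, the terrier | the upper station: the ferret]
5. Keeper goes to the upper station with the terrier.  [the lower station: the cabbage, the cheese, the fox, the hay, the hen, the pigeon, the sheep | the upper station: the ferret, the terrier]
6. Keeper goes back to the lower station alone.  [the lower station: the cabbage, the cheese, the fox, the hay, the hen, the pigeon, the sheep | the upper station: the ferret, the terrier]
7. Keeper goes to the upper station with the pigeon.  [the lower station: the cabbage, the cheese, the fox, the hay, the hen, the sheep | the upper station: the ferret, the pigeon, the terrier]
8. Keeper goes back to the lower station alone.  [the lower station: the cabbage, the cheese, the fox, the hay, the hen, the sheep | the upper station: the ferret, the pigeon, the terrier]
9. Keeper goes to the upper station with the sheep.  [the lower station: the cabbage, the cheese, the fox, the hay, the hen | the upper station: the ferret, the pigeon, the sheep, the terrier]
10. Keeper goes back to the lower station alone.  [the lower station: the cabbage, the cheese, the fox, the hay, the hen | the upper station: the ferret, the pigeon, the sheep, the terrier]
11. Keeper goes to the upper station with the fox.  [the lower station: the cabbage, the cheese, the hay, the hen | the upper station: the ferret, the fox, the pigeon, the sheep, the terrier]
12. Keeper goes back to the lower station alone.  [the lower station: the cabbage, the cheese, the hay, the hen | the upper station: the ferret, the fox, the pigeon, the sheep, the terrier]
13. Keeper goes to the upper station with the cheese.  [the lower station: the cabbage, the hay, the hen | the upper station: the cheese, the ferret, the fox, the pigeon, the sheep, the terrier]
14. Keeper goes back to the lower station alone.  [the lower station: the cabbage, the hay, the hen | the upper station: the cheese, the ferret, the fox, the pigeon, the sheep, the terrier]
15. Keeper goes to the upper station with the cabbage.  [the lower station: the hay, the hen | the upper station: the cabbage, the cheese, the ferret, the fox, the pigeon, the sheep, the terrier]
16. Keeper goes back to the lower station alone.  [the lower station: the hay, the hen | the upper station: the cabbage, the cheese, the ferret, the fox, the pigeon, the sheep, the terrier]
17. Keeper goes to the upper station with the hay.  [the lower station: the hen | the upper station: the cabbage, the cheese, the ferret, the fox, the hay, the pigeon, the sheep, the terrier]
18. Keeper goes back to the lower station alone.  [the lower station: the hen | the upper station: the cabbage, the cheese, the ferret, the fox, the hay, the pigeon, the sheep, the terrier]
19. Keeper goes to the upper station with the hen.  [the lower station: — | the upper station: the cabbage, the cheese, the ferret, the fox, the hay, the hen, the pigeon, the sheep, the terrier]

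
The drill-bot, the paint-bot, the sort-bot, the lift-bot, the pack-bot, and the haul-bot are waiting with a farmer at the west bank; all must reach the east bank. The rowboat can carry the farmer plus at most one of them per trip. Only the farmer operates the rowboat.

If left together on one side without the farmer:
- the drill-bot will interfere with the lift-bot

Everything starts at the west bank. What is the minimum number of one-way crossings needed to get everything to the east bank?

11

Counting alone: the farmer can take at most 1 across per trip to the east bank, so moving all 6 needs at least 6 loaded trips out, with a return between consecutive ones — at least 11 crossings.
The plan below uses exactly 11 crossings, so it is optimal:
1. Farmer goes to the east bank with the drill-bot.
2. Farmer goes back to the west bank alone.
3. Farmer goes to the east bank with the paint-bot.
4. Farmer goes back to the west bank alone.
5. Farmer goes to the east bank with the sort-bot.
6. Farmer goes back to the west bank alone.
7. Farmer goes to the east bank with the pack-bot.
8. Farmer goes back to the west bank alone.
9. Farmer goes to the east bank with the haul-bot.
10. Farmer goes back to the west bank alone.
11. Farmer goes to the east bank with the lift-bot.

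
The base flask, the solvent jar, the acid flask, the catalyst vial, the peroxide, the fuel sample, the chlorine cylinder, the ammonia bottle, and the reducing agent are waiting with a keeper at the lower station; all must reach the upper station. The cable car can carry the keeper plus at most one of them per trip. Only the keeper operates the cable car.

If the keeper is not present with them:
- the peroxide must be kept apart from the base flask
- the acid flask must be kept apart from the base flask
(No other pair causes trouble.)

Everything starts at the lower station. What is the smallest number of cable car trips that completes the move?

19

Counting alone: the keeper can take at most 1 across per trip to the upper station, so moving all 9 needs at least 9 loaded trips out, with a return between consecutive ones — at least 17 crossings.
The safety rule pushes this higher. Following every safe sequence of crossings, the most of the 9 that can be at the upper station as the cable car arrives there on crossing 17 is 8 — never all 9.
So no plan with fewer than 19 crossings exists, and this one achieves 19:
1. Keeper goes to the upper station with the base flask.  [the lower station: the acid flask, the ammonia bottle, the catalyst vial, the chlorine cylinder, the fuel sample, the peroxide, the reducing agent, the solvent jar | the upper station: the base flask]
2. Keeper goes back to the lower station alone.  [the lower station: the acid flask, the ammonia bottle, the catalyst vial, the chlorine cylinder, the fuel sample, the peroxide, the reducing agent, the solvent jar | the upper station: the base flask]
3. Keeper goes to the upper station with the solvent jar.  [the lower station: the acid flask, the ammonia bottle, the catalyst vial, the chlorine cylinder, the fuel sample, the peroxide, the reducing agent | the upper station: the base flask, the solvent jar]
4. Keeper goes back to the lower station alone.  [the lower station: the acid flask, the ammonia bottle, the catalyst vial, the chlorine cylinder, the fuel sample, the peroxide, the reducing agent | the upper station: the base flask, the solvent jar]
5. Keeper goes to the upper station with the acid flask.  [the lower station: the ammonia bottle, the catalyst vial, the chlorine cylinder, the fuel sample, the peroxide, the reducing agent | the upper station: the acid flask, the base flask, the solvent jar]
6. Keeper goes back to the lower station with the base flask.  [the lower station: the ammonia bottle, the base flask, the catalyst vial, the chlorine cylinder, the fuel sample, the peroxide, the reducing agent | the upper station: the acid flask, the solvent jar]
7. Keeper goes to the upper station with the peroxide.  [the lower station: the ammonia bottle, the base flask, the catalyst vial, the chlorine cylinder, the fuel sample, the reducing agent | the upper station: the acid flask, the peroxide, the solvent jar]
8. Keeper goes back to the lower station alone.  [the lower station: the ammonia bottle, the base flask, the catalyst vial, the chlorine cylinder, the fuel sample, the reducing agent | the upper station: the acid flask, the peroxide, the solvent jar]
9. Keeper goes to the upper station with the catalyst vial.  [the lower station: the ammonia bottle, the base flask, the chlorine cylinder, the fuel sample, the reducing agent | the upper station: the acid flask, the catalyst vial, the peroxide, the solvent jar]
10. Keeper goes back to the lower station alone.  [the lower station: the ammonia bottle, the base flask, the chlorine cylinder, the fuel sample, the reducing agent | the upper station: the acid flask, the catalyst vial, the peroxide, the solvent jar]
11. Keeper goes to the upper station with the fuel sample.  [the lower station: the ammonia bottle, the base flask, the chlorine cylinder, the reducing agent | the upper station: the acid flask, the catalyst vial, the fuel sample, the peroxide, the solvent jar]
12. Keeper goes back to the lower station alone.  [the lower station: the ammonia bottle, the base flask, the chlorine cylinder, the reducing agent | the upper station: the acid flask, the catalyst vial, the fuel sample, the peroxide, the solvent jar]
13. Keeper goes to the upper station with the chlorine cylinder.  [the lower station: the ammonia bottle, the base flask, the reducing agent | the upper station: the acid flask, the catalyst vial, the chlorine cylinder, the fuel sample, the peroxide, the solvent jar]
14. Keeper goes back to the lower station alone.  [the lower station: the ammonia bottle, the base flask, the reducing agent | the upper station: the acid flask, the catalyst vial, the chlorine cylinder, the fuel sample, the peroxide, the solvent jar]
15. Keeper goes to the upper station with the ammonia bottle.  [the lower station: the base flask, the reducing agent | the upper station: the acid flask, the ammonia bottle, the catalyst vial, the chlorine cylinder, the fuel sample, the peroxide, the solvent jar]
16. Keeper goes back to the lower station alone.  [the lower station: the base flask, the reducing agent | the upper station: the acid flask, the ammonia bottle, the catalyst vial, the chlorine cylinder, the fuel sample, the peroxide, the solvent jar]
17. Keeper goes to the upper station with the reducing agent.  [the lower station: the base flask | the upper station: the acid flask, the ammonia bottle, the catalyst vial, the chlorine cylinder, the fuel sample, the peroxide, the reducing agent, the solvent jar]
18. Keeper goes back to the lower station alone.  [the lower station: the base flask | the upper station: the acid flask, the ammonia bottle, the catalyst vial, the chlorine cylinder, the fuel sample, the peroxide, the reducing agent, the solvent jar]
19. Keeper goes to the upper station with the base flask.  [the lower station: — | the upper station: the acid flask, the ammonia bottle, the base flask, the catalyst vial, the chlorine cylinder, the fuel sample, the peroxide, the reducing agent, the solvent jar]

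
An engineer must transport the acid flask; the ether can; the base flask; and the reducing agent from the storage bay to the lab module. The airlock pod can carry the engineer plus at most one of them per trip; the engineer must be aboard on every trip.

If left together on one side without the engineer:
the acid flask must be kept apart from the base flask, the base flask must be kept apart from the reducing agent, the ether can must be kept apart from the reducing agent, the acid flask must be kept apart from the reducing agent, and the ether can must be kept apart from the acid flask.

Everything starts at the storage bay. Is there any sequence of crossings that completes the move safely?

Whatever the first load, the items left behind include a forbidden pair without the engineer. No opening move is safe, so no plan exists.

No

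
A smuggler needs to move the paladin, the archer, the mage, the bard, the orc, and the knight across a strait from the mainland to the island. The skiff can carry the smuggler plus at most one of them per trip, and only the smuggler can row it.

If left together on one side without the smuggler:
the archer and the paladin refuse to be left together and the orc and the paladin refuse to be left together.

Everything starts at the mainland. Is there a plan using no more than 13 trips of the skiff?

Yes

Yes — this plan uses 13 crossings (≤ 13):
1. Smuggler goes to the island with the paladin.  [the mainland: the archer, the bard, the knight, the mage, the orc | the island: the paladin]
2. Smuggler goes back to the mainland alone.  [the mainland: the archer, the bard, the knight, the mage, the orc | the island: the paladin]
3. Smuggler goes to the island with the archer.  [the mainland: the bard, the knight, the mage, the orc | the island: the archer, the paladin]
4. Smuggler goes back to the mainland with the paladin.  [the mainland: the bard, the knight, the mage, the orc, the paladin | the island: the archer]
5. Smuggler goes to the island with the orc.  [the mainland: the bard, the knight, the mage, the paladin | the island: the archer, the orc]
6. Smuggler goes back to the mainland alone.  [the mainland: the bard, the knight, the mage, the paladin | the island: the archer, the orc]
7. Smuggler goes to the island with the mage.  [the mainland: the bard, the knight, the paladin | the island: the archer, the mage, the orc]
8. Smuggler goes back to the mainland alone.  [the mainland: the bard, the knight, the paladin | the island: the archer, the mage, the orc]
9. Smuggler goes to the island with the bard.  [the mainland: the knight, the paladin | the island: the archer, the bard, the mage, the orc]
10. Smuggler goes back to the mainland alone.  [the mainland: the knight, the paladin | the island: the archer, the bard, the mage, the orc]
11. Smuggler goes to the island with the knight.  [the mainland: the paladin | the island: the archer, the bard, the knight, the mage, the orc]
12. Smuggler goes back to the mainland alone.  [the mainland: the paladin | the island: the archer, the bard, the knight, the mage, the orc]
13. Smuggler goes to the island with the paladin.  [the mainland: — | the island: the archer, the bard, the knight, the mage, the orc, the paladin]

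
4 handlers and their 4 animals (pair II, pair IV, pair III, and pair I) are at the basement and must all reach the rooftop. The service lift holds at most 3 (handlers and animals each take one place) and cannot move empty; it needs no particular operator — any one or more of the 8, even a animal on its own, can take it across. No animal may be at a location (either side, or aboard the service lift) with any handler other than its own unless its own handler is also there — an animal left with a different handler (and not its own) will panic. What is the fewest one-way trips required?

9

Counting alone: each trip to the rooftop takes at most 3 across and each return brings at least 1 back, so after t trips out (and t−1 returns) at most 3t − (t−1) of the 8 are across; that first reaches 8 at t = 4, so at least 7 crossings are needed.
The safety rule pushes this higher. Following every safe sequence of crossings, the most of the 8 that can be at the rooftop as the service lift arrives there on crossing 7 is 7 — never all 8.
So no plan with fewer than 9 crossings exists, and this one achieves 9:
1. animal II and handler II cross → the rooftop.
2. handler II crosses ← the basement.
3. animal IV, handler II, and handler IV cross → the rooftop.
4. animal II and handler II cross ← the basement.
5. handler I, handler II, and handler III cross → the rooftop.
6. animal IV crosses ← the basement.
7. animal II and animal IV cross → the rooftop.
8. animal II crosses ← the basement.
9. animal I, animal II, and animal III cross → the rooftop.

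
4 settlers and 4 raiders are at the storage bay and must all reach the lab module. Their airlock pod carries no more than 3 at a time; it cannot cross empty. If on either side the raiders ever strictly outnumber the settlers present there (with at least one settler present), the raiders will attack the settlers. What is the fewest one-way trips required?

9

Counting alone: each trip to the lab module takes at most 3 across and each return brings at least 1 back, so after t trips out (and t−1 returns) at most 3t − (t−1) of the 8 are across; that first reaches 8 at t = 4, so at least 7 crossings are needed.
The safety rule pushes this higher. Following every safe sequence of crossings, the most of the 8 that can be at the lab module as the airlock pod arrives there on crossing 7 is 7 — never all 8.
So no plan with fewer than 9 crossings exists, and this one achieves 9:
1. 2 raiders → the lab module.  (the storage bay: 4S 2R; the lab module: 0S 2R)
2. 1 raider ← the storage bay.  (the storage bay: 4S 3R; the lab module: 0S 1R)
3. 3 raiders → the lab module.  (the storage bay: 4S 0R; the lab module: 0S 4R)
4. 1 raider ← the storage bay.  (the storage bay: 4S 1R; the lab module: 0S 3R)
5. 3 settlers → the lab module.  (the storage bay: 1S 1R; the lab module: 3S 3R)
6. 1 settler and 1 raider ← the storage bay.  (the storage bay: 2S 2R; the lab module: 2S 2R)
7. 2 settlers → the lab module.  (the storage bay: 0S 2R; the lab module: 4S 2R)
8. 1 raider ← the storage bay.  (the storage bay: 0S 3R; the lab module: 4S 1R)
9. 3 raiders → the lab module.  (the storage bay: 0S 0R; the lab module: 4S 4R)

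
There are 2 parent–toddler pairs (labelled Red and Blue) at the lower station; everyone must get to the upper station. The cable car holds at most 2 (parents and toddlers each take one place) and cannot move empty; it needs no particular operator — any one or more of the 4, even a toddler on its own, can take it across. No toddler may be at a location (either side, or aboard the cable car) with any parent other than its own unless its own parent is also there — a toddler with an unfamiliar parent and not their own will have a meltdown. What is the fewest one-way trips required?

5

Counting alone: each trip to the upper station takes at most 2 across and each return brings at least 1 back, so after t trips out (and t−1 returns) at most 2t − (t−1) of the 4 are across; that first reaches 4 at t = 3, so at least 5 crossings are needed.
The plan below uses exactly 5 crossings, so it is optimal:
1. parent Red and toddler Red cross → the upper station.
2. parent Red crosses ← the lower station.
3. parent Blue and parent Red cross → the upper station.
4. parent Blue crosses ← the lower station.
5. parent Blue and toddler Blue cross → the upper station.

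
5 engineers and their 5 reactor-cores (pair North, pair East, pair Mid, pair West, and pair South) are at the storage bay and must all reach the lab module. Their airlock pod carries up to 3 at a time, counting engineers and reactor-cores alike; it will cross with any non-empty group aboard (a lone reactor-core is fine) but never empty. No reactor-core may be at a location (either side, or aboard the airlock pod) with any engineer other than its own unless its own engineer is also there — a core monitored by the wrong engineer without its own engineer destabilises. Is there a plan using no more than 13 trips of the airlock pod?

Yes — this plan uses 11 crossings (≤ 13):
1. engineer North and reactor-core North cross → the lab module.
2. engineer North crosses ← the storage bay.
3. reactor-core East, reactor-core Mid, and reactor-core West cross → the lab module.
4. reactor-core North crosses ← the storage bay.
5. engineer East, engineer Mid, and engineer West cross → the lab module.
6. engineer East and reactor-core East cross ← the storage bay.
7. engineer East, engineer North, and engineer South cross → the lab module.
8. reactor-core Mid crosses ← the storage bay.
9. reactor-core East and reactor-core North cross → the lab module.
10. reactor-core North crosses ← the storage bay.
11. reactor-core Mid, reactor-core North, and reactor-core South cross → the lab module.

Yes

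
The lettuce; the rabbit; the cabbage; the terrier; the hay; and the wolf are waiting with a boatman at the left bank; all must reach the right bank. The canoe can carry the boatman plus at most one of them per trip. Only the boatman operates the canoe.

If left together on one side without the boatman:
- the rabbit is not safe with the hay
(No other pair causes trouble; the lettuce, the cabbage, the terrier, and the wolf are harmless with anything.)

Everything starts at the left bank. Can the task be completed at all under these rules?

Yes

1. Boatman goes to the right bank with the rabbit.  [the left bank: the cabbage, the hay, the lettuce, the terrier, the wolf | the right bank: the rabbit]
2. Boatman goes back to the left bank alone.  [the left bank: the cabbage, the hay, the lettuce, the terrier, the wolf | the right bank: the rabbit]
3. Boatman goes to the right bank with the lettuce.  [the left bank: the cabbage, the hay, the terrier, the wolf | the right bank: the lettuce, the rabbit]
4. Boatman goes back to the left bank alone.  [the left bank: the cabbage, the hay, the terrier, the wolf | the right bank: the lettuce, the rabbit]
5. Boatman goes to the right bank with the cabbage.  [the left bank: the hay, the terrier, the wolf | the right bank: the cabbage, the lettuce, the rabbit]
6. Boatman goes back to the left bank alone.  [the left bank: the hay, the terrier, the wolf | the right bank: the cabbage, the lettuce, the rabbit]
7. Boatman goes to the right bank with the terrier.  [the left bank: the hay, the wolf | the right bank: the cabbage, the lettuce, the rabbit, the terrier]
8. Boatman goes back to the left bank alone.  [the left bank: the hay, the wolf | the right bank: the cabbage, the lettuce, the rabbit, the terrier]
9. Boatman goes to the right bank with the wolf.  [the left bank: the hay | the right bank: the cabbage, the lettuce, the rabbit, the terrier, the wolf]
10. Boatman goes back to the left bank alone.  [the left bank: the hay | the right bank: the cabbage, the lettuce, the rabbit, the terrier, the wolf]
11. Boatman goes to the right bank with the hay.  [the left bank: — | the right bank: the cabbage, the hay, the lettuce, the rabbit, the terrier, the wolf]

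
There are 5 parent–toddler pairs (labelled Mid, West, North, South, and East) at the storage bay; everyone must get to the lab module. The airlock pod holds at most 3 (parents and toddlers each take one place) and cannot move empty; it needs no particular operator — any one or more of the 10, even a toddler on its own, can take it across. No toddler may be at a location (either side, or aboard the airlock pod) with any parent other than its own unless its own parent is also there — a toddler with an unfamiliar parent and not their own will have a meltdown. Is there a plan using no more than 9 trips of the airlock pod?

No

Counting alone: each trip to the lab module takes at most 3 across and each return brings at least 1 back, so after t trips out (and t−1 returns) at most 3t − (t−1) of the 10 are across; that first reaches 10 at t = 5, so at least 9 crossings are needed.
The safety rule pushes this higher. Following every safe sequence of crossings, the most of the 10 that can be at the lab module as the airlock pod arrives there on crossing 9 is 9 — never all 10.
So the move cannot be finished within 9 crossings. (The shortest complete plan takes 11:)
1. parent Mid and toddler Mid cross → the lab module.
2. parent Mid crosses ← the storage bay.
3. toddler North, toddler South, and toddler West cross → the lab module.
4. toddler Mid crosses ← the storage bay.
5. parent North, parent South, and parent West cross → the lab module.
6. parent West and toddler West cross ← the storage bay.
7. parent East, parent Mid, and parent West cross → the lab module.
8. toddler North crosses ← the storage bay.
9. toddler Mid and toddler West cross → the lab module.
10. toddler Mid crosses ← the storage bay.
11. toddler East, toddler Mid, and toddler North cross → the lab module.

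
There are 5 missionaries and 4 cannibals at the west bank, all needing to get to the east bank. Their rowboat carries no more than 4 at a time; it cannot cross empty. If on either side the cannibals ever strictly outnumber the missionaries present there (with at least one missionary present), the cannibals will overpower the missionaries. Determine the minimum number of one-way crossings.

5

Counting alone: each trip to the east bank takes at most 4 across and each return brings at least 1 back, so after t trips out (and t−1 returns) at most 4t − (t−1) of the 9 are across; that first reaches 9 at t = 3, so at least 5 crossings are needed.
The plan below uses exactly 5 crossings, so it is optimal:
1. 3 cannibals → the east bank.  (the west bank: 5M 1C; the east bank: 0M 3C)
2. 1 cannibal ← the west bank.  (the west bank: 5M 2C; the east bank: 0M 2C)
3. 3 missionaries and 1 cannibal → the east bank.  (the west bank: 2M 1C; the east bank: 3M 3C)
4. 1 cannibal ← the west bank.  (the west bank: 2M 2C; the east bank: 3M 2C)
5. 2 missionaries and 2 cannibals → the east bank.  (the west bank: 0M 0C; the east bank: 5M 4C)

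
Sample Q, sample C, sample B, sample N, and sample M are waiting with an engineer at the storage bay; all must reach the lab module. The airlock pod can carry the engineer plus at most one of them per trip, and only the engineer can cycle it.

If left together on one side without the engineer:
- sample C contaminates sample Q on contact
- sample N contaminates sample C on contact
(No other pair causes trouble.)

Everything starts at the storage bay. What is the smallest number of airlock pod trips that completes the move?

Counting alone: the engineer can take at most 1 across per trip to the lab module, so moving all 5 needs at least 5 loaded trips out, with a return between consecutive ones — at least 9 crossings.
The safety rule pushes this higher. Following every safe sequence of crossings, the most of the 5 that can be at the lab module as the airlock pod arrives there on crossing 9 is 4 — never all 5.
So no plan with fewer than 11 crossings exists, and this one achieves 11:
1. Engineer goes to the lab module with sample C.  [the storage bay: sample B, sample M, sample N, sample Q | the lab module: sample C]
2. Engineer goes back to the storage bay alone.  [the storage bay: sample B, sample M, sample N, sample Q | the lab module: sample C]
3. Engineer goes to the lab module with sample Q.  [the storage bay: sample B, sample M, sample N | the lab module: sample C, sample Q]
4. Engineer goes back to the storage bay with sample C.  [the storage bay: sample B, sample C, sample M, sample N | the lab module: sample Q]
5. Engineer goes to the lab module with sample N.  [the storage bay: sample B, sample C, sample M | the lab module: sample N, sample Q]
6. Engineer goes back to the storage bay alone.  [the storage bay: sample B, sample C, sample M | the lab module: sample N, sample Q]
7. Engineer goes to the lab module with sample B.  [the storage bay: sample C, sample M | the lab module: sample B, sample N, sample Q]
8. Engineer goes back to the storage bay alone.  [the storage bay: sample C, sample M | the lab module: sample B, sample N, sample Q]
9. Engineer goes to the lab module with sample M.  [the storage bay: sample C | the lab module: sample B, sample M, sample N, sample Q]
10. Engineer goes back to the storage bay alone.  [the storage bay: sample C | the lab module: sample B, sample M, sample N, sample Q]
11. Engineer goes to the lab module with sample C.  [the storage bay: — | the lab module: sample B, sample C, sample M, sample N, sample Q]

11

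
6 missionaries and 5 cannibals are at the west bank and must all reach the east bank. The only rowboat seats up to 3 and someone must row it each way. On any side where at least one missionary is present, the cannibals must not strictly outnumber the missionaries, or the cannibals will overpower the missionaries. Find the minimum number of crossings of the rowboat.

Counting alone: each trip to the east bank takes at most 3 across and each return brings at least 1 back, so after t trips out (and t−1 returns) at most 3t − (t−1) of the 11 are across; that first reaches 11 at t = 5, so at least 9 crossings are needed.
The plan below uses exactly 9 crossings, so it is optimal:
1. 3 cannibals → the east bank.  (the west bank: 6M 2C; the east bank: 0M 3C)
2. 1 cannibal ← the west bank.  (the west bank: 6M 3C; the east bank: 0M 2C)
3. 3 missionaries → the east bank.  (the west bank: 3M 3C; the east bank: 3M 2C)
4. 1 missionary ← the west bank.  (the west bank: 4M 3C; the east bank: 2M 2C)
5. 2 missionaries and 1 cannibal → the east bank.  (the west bank: 2M 2C; the east bank: 4M 3C)
6. 1 missionary ← the west bank.  (the west bank: 3M 2C; the east bank: 3M 3C)
7. 2 missionaries and 1 cannibal → the east bank.  (the west bank: 1M 1C; the east bank: 5M 4C)
8. 1 missionary ← the west bank.  (the west bank: 2M 1C; the east bank: 4M 4C)
9. 2 missionaries and 1 cannibal → the east bank.  (the west bank: 0M 0C; the east bank: 6M 5C)

9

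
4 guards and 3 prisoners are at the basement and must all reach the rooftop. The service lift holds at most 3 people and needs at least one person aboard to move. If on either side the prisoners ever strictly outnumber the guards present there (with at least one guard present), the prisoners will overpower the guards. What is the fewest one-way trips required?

5

Counting alone: each trip to the rooftop takes at most 3 across and each return brings at least 1 back, so after t trips out (and t−1 returns) at most 3t − (t−1) of the 7 are across; that first reaches 7 at t = 3, so at least 5 crossings are needed.
The plan below uses exactly 5 crossings, so it is optimal:
1. 3 prisoners → the rooftop.  (the basement: 4G 0P; the rooftop: 0G 3P)
2. 1 prisoner ← the basement.  (the basement: 4G 1P; the rooftop: 0G 2P)
3. 3 guards → the rooftop.  (the basement: 1G 1P; the rooftop: 3G 2P)
4. 1 guard ← the basement.  (the basement: 2G 1P; the rooftop: 2G 2P)
5. 2 guards and 1 prisoner → the rooftop.  (the basement: 0G 0P; the rooftop: 4G 3P)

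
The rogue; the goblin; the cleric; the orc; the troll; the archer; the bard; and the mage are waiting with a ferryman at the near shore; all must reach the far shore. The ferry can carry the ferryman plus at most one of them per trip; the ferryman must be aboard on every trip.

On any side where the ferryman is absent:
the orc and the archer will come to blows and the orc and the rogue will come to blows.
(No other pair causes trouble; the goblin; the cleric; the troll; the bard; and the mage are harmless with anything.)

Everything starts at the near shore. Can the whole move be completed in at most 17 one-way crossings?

Yes

Yes — this plan uses 17 crossings (≤ 17):
1. Ferryman goes to the far shore with the orc.  [the near shore: the archer, the bard, the cleric, the goblin, the mage, the rogue, the troll | the far shore: the orc]
2. Ferryman goes back to the near shore alone.  [the near shore: the archer, the bard, the cleric, the goblin, the mage, the rogue, the troll | the far shore: the orc]
3. Ferryman goes to the far shore with the rogue.  [the near shore: the archer, the bard, the cleric, the goblin, the mage, the troll | the far shore: the orc, the rogue]
4. Ferryman goes back to the near shore with the orc.  [the near shore: the archer, the bard, the cleric, the goblin, the mage, the orc, the troll | the far shore: the rogue]
5. Ferryman goes to the far shore with the archer.  [the near shore: the bard, the cleric, the goblin, the mage, the orc, the troll | the far shore: the archer, the rogue]
6. Ferryman goes back to the near shore alone.  [the near shore: the bard, the cleric, the goblin, the mage, the orc, the troll | the far shore: the archer, the rogue]
7. Ferryman goes to the far shore with the goblin.  [the near shore: the bard, the cleric, the mage, the orc, the troll | the far shore: the archer, the goblin, the rogue]
8. Ferryman goes back to the near shore alone.  [the near shore: the bard, the cleric, the mage, the orc, the troll | the far shore: the archer, the goblin, the rogue]
9. Ferryman goes to the far shore with the cleric.  [the near shore: the bard, the mage, the orc, the troll | the far shore: the archer, the cleric, the goblin, the rogue]
10. Ferryman goes back to the near shore alone.  [the near shore: the bard, the mage, the orc, the troll | the far shore: the archer, the cleric, the goblin, the rogue]
11. Ferryman goes to the far shore with the troll.  [the near shore: the bard, the mage, the orc | the far shore: the archer, the cleric, the goblin, the rogue, the troll]
12. Ferryman goes back to the near shore alone.  [the near shore: the bard, the mage, the orc | the far shore: the archer, the cleric, the goblin, the rogue, the troll]
13. Ferryman goes to the far shore with the bard.  [the near shore: the mage, the orc | the far shore: the archer, the bard, the cleric, the goblin, the rogue, the troll]
14. Ferryman goes back to the near shore alone.  [the near shore: the mage, the orc | the far shore: the archer, the bard, the cleric, the goblin, the rogue, the troll]
15. Ferryman goes to the far shore with the mage.  [the near shore: the orc | the far shore: the archer, the bard, the cleric, the goblin, the mage, the rogue, the troll]
16. Ferryman goes back to the near shore alone.  [the near shore: the orc | the far shore: the archer, the bard, the cleric, the goblin, the mage, the rogue, the troll]
17. Ferryman goes to the far shore with the orc.  [the near shore: — | the far shore: the archer, the bard, the cleric, the goblin, the mage, the orc, the rogue, the troll]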